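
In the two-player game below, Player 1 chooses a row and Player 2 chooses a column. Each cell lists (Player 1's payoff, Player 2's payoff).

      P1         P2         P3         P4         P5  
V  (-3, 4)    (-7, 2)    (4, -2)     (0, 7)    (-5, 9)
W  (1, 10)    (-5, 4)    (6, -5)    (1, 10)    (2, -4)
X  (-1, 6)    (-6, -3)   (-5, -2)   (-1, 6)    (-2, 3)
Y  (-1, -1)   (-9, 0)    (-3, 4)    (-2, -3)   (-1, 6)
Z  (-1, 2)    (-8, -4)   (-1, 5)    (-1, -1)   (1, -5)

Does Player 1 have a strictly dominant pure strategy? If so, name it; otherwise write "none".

W

W vs V: P1: 1>-3, P2: -5>-7, P3: 6>4, P4: 1>0, P5: 2>-5.
W vs X: P1: 1>-1, P2: -5>-6, P3: 6>-5, P4: 1>-1, P5: 2>-2.
W vs Y: P1: 1>-1, P2: -5>-9, P3: 6>-3, P4: 1>-2, P5: 2>-1.
W vs Z: P1: 1>-1, P2: -5>-8, P3: 6>-1, P4: 1>-1, P5: 2>1.
W strictly beats every other strategy against every opponent action, so it is strictly dominant.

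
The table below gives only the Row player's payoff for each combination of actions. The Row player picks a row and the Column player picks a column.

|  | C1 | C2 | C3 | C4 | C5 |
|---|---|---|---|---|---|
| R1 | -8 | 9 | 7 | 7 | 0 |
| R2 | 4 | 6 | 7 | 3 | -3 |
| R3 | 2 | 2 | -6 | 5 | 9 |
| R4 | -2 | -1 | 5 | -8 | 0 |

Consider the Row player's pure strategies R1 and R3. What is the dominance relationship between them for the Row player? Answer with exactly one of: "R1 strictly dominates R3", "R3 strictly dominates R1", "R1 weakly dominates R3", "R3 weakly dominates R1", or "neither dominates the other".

neither dominates the other

R1's payoffs vs R3's, by the Column player's action — C1: -8<2, C2: 9>2, C3: 7>-6, C4: 7>5, C5: 0<9.
R1 does better at C2, C3, C4 but worse at C1, C5; neither strategy dominates the other.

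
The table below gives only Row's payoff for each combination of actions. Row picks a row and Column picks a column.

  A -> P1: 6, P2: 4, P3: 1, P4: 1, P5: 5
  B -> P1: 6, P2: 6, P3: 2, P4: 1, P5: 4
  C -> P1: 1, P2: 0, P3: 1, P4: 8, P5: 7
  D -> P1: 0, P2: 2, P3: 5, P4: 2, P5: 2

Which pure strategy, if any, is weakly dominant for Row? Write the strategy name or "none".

none

A fails to dominate B at P2 (4<6).
B fails to dominate A at P5 (4<5).
C fails to dominate A at P1 (1<6).
D fails to dominate A at P1 (0<6).
No single strategy dominates all the others.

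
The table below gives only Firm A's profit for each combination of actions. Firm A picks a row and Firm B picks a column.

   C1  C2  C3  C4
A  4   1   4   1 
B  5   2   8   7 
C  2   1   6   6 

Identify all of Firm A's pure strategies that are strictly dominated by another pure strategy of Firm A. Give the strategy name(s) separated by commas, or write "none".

A, C

A: dominated, since B does at least as well everywhere (C1: 5>4, C2: 2>1, C3: 8>4, C4: 7>1).
B: no other strategy beats it everywhere (A at C1 (5>4); C at C1 (5>2)).
C: dominated, since B does at least as well everywhere (C1: 5>2, C2: 2>1, C3: 8>6, C4: 7>6).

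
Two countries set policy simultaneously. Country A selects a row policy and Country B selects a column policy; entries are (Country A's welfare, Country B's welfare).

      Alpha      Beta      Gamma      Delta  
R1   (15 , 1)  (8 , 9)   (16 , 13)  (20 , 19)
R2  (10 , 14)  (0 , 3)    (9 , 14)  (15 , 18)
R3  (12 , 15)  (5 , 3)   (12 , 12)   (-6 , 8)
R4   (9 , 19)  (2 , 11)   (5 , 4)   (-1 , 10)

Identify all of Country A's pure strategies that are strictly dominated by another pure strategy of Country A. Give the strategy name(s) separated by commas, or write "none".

R1: no other strategy beats it everywhere (R2 at Alpha (15>10); R3 at Alpha (15>12); R4 at Alpha (15>9)).
R2 is strictly dominated by R1 (Alpha: 15>10, Beta: 8>0, Gamma: 16>9, Delta: 20>15).
R3 is strictly dominated by R1 (Alpha: 15>12, Beta: 8>5, Gamma: 16>12, Delta: 20>-6).
R1 strictly dominates R4 — Alpha: 15>9, Beta: 8>2, Gamma: 16>5, Delta: 20>-1.

R2, R3, R4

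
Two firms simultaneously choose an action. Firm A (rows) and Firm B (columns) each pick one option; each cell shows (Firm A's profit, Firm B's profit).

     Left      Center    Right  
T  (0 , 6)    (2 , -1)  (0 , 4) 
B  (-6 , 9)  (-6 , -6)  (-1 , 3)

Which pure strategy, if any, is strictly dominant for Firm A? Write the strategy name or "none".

T

T vs B: Left: 0>-6, Center: 2>-6, Right: 0>-1.
T strictly beats every other strategy against every opponent action, so it is strictly dominant.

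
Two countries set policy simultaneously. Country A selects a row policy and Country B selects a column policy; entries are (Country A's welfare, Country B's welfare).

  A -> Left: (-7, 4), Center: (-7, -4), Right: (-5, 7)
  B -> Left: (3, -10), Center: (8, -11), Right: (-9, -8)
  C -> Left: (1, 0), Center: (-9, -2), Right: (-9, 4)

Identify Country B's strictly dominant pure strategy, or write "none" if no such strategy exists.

Right

Right vs Left: A: 7>4, B: -8>-10, C: 4>0.
Right vs Center: A: 7>-4, B: -8>-11, C: 4>-2.
Right strictly beats every other strategy against every opponent action, so it is strictly dominant.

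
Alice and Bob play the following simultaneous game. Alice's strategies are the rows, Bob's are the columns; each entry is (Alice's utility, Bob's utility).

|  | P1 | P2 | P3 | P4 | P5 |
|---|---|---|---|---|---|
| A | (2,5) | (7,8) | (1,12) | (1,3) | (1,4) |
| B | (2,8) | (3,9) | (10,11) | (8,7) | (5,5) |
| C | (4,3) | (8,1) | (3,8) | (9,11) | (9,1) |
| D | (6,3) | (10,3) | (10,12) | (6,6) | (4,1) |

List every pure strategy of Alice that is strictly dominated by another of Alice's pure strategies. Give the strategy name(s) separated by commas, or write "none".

A

A: dominated, since C does at least as well everywhere (P1: 4>2, P2: 8>7, P3: 3>1, P4: 9>1, P5: 9>1).
Nothing dominates B: A at P1 (2=2); C at P3 (10>3); D at P3 (10=10).
C: no other strategy beats it everywhere (A at P1 (4>2); B at P1 (4>2); D at P4 (9>6)).
D is not dominated — it holds its own against A at P1 (6>2); B at P1 (6>2); C at P1 (6>4).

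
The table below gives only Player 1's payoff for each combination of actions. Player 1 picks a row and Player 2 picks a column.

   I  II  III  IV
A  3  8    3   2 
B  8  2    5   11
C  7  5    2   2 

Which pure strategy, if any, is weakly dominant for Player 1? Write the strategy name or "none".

A fails to dominate B at I (3<8).
B fails to dominate A at II (2<8).
C fails to dominate A at II (5<8).
No single strategy dominates all the others.

none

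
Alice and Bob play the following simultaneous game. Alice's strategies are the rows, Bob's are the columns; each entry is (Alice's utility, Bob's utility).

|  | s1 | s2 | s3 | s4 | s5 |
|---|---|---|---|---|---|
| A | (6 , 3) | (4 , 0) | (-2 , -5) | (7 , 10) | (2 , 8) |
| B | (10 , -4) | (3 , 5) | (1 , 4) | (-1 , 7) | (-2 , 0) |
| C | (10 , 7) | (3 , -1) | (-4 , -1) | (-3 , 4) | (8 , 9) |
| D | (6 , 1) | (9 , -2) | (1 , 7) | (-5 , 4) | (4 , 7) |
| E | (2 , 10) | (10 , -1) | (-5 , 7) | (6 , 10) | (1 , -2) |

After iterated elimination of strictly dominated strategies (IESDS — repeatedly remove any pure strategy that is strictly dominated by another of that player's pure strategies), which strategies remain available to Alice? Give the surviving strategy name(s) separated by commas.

A, B, C, D

Column s2 is eliminated: s4 beats it against every remaining row (A: 10>0, B: 7>5, C: 4>-1, D: 4>-2, E: 10>-1).
Alice's strategy E is strictly dominated by A (s1: 6>2, s3: -2>-5, s4: 7>6, s5: 2>1) and is removed.
Bob's strategy s1 is strictly dominated by s5 (A: 8>3, B: 0>-4, C: 9>7, D: 7>1) and is removed.
Among the remaining strategies, none is strictly dominated by another pure strategy of the same player, so the elimination stops.
Surviving strategies — Alice: {A, B, C, D}; Bob: {s3, s4, s5}.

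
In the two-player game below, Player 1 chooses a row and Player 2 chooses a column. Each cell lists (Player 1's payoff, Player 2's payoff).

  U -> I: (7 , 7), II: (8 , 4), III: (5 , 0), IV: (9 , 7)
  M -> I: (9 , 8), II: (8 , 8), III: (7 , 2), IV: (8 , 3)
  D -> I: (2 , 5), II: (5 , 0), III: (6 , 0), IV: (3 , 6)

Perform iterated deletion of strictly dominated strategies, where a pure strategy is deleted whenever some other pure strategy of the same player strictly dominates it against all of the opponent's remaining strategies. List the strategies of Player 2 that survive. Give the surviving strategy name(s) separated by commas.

I, II, IV

For Player 1, M strictly dominates D on the remaining columns (I: 9>2, II: 8>5, III: 7>6, IV: 8>3); eliminate D.
Player 2's strategy III is strictly dominated by I (U: 7>0, M: 8>2) and is removed.
Among the remaining strategies, none is strictly dominated by another pure strategy of the same player, so the elimination stops.
Surviving strategies — Player 1: {U, M}; Player 2: {I, II, IV}.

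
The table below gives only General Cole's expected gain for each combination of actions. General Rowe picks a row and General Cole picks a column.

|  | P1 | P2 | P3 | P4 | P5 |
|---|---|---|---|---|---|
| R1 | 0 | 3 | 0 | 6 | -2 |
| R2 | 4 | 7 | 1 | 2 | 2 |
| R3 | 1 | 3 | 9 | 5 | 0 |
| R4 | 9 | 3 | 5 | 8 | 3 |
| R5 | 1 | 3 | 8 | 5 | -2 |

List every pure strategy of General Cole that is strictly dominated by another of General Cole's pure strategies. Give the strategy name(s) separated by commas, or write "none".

P5

P1 is not dominated — it holds its own against P2 at R4 (9>3); P3 at R1 (0=0); P4 at R2 (4>2); P5 at R1 (0>-2).
P2: no other strategy beats it everywhere (P1 at R1 (3>0); P3 at R1 (3>0); P4 at R2 (7>2); P5 at R1 (3>-2)).
P3 is not dominated — it holds its own against P1 at R1 (0=0); P2 at R3 (9>3); P4 at R3 (9>5); P5 at R1 (0>-2).
P4: no other strategy beats it everywhere (P1 at R1 (6>0); P2 at R1 (6>3); P3 at R1 (6>0); P5 at R1 (6>-2)).
P5: dominated, since P1 does at least as well everywhere (R1: 0>-2, R2: 4>2, R3: 1>0, R4: 9>3, R5: 1>-2).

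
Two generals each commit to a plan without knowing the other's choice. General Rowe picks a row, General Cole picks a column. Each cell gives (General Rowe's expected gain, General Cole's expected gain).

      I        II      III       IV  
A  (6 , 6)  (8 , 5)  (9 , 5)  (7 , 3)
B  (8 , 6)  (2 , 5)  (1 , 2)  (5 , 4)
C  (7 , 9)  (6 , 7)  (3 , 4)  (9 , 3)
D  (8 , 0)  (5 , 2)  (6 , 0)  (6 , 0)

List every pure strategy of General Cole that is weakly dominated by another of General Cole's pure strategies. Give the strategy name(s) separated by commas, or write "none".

I is not dominated — it holds its own against II at A (6>5); III at A (6>5); IV at A (6>3).
Nothing dominates II: I at D (2>0); III at B (5>2); IV at A (5>3).
I weakly dominates III — A: 6>5, B: 6>2, C: 9>4, D: 0=0.
IV is weakly dominated by I (A: 6>3, B: 6>4, C: 9>3, D: 0=0).

III, IV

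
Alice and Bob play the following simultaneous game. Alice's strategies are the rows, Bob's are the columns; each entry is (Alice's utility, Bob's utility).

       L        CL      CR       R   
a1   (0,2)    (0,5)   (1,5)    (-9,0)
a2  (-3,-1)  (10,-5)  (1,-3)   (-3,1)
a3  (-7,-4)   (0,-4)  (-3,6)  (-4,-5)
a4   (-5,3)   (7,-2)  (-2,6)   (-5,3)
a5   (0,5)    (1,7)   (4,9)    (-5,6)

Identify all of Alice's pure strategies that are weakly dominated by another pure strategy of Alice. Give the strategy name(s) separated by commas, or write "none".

a1, a3, a4

a5 weakly dominates a1 — L: 0=0, CL: 1>0, CR: 4>1, R: -5>-9.
a2 is not dominated — it holds its own against a1 at CL (10>0); a3 at L (-3>-7); a4 at L (-3>-5); a5 at CL (10>1).
a3: dominated, since a2 does at least as well everywhere (L: -3>-7, CL: 10>0, CR: 1>-3, R: -3>-4).
a2 weakly dominates a4 — L: -3>-5, CL: 10>7, CR: 1>-2, R: -3>-5.
Nothing dominates a5: a1 at CL (1>0); a2 at L (0>-3); a3 at L (0>-7); a4 at L (0>-5).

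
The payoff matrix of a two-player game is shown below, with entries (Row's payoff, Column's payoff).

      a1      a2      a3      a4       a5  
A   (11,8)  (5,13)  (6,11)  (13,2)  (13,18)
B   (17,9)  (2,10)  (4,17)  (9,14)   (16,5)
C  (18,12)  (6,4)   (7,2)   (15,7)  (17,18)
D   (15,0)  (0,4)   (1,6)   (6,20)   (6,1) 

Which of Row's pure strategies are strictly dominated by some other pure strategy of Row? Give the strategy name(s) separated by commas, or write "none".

A: dominated, since C does at least as well everywhere (a1: 18>11, a2: 6>5, a3: 7>6, a4: 15>13, a5: 17>13).
B is strictly dominated by C (a1: 18>17, a2: 6>2, a3: 7>4, a4: 15>9, a5: 17>16).
C: no other strategy beats it everywhere (A at a1 (18>11); B at a1 (18>17); D at a1 (18>15)).
B strictly dominates D — a1: 17>15, a2: 2>0, a3: 4>1, a4: 9>6, a5: 16>6.

A, B, D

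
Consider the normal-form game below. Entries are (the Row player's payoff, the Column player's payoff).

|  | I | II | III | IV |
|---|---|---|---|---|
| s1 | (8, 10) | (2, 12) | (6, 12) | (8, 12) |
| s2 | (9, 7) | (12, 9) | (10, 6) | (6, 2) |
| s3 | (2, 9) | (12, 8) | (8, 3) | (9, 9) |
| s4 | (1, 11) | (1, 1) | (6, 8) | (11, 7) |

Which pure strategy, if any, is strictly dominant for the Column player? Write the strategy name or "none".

I fails to dominate II at s1 (10<12).
II fails to dominate I at s3 (8<9).
III fails to dominate I at s2 (6<7).
IV fails to dominate I at s2 (2<7).
No single strategy dominates all the others.

none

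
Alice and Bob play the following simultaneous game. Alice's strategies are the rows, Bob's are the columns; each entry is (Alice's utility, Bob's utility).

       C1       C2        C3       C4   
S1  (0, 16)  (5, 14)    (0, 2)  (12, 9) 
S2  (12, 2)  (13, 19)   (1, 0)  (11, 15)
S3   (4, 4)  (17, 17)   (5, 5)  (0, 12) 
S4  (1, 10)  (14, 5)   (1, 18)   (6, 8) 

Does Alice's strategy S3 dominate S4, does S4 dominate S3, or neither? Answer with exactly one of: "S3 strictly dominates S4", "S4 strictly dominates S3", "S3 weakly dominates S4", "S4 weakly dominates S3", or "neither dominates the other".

S3's payoffs vs S4's, by Bob's action — C1: 4>1, C2: 17>14, C3: 5>1, C4: 0<6.
S3 does better at C1, C2, C3 but worse at C4; neither strategy dominates the other.

neither dominates the other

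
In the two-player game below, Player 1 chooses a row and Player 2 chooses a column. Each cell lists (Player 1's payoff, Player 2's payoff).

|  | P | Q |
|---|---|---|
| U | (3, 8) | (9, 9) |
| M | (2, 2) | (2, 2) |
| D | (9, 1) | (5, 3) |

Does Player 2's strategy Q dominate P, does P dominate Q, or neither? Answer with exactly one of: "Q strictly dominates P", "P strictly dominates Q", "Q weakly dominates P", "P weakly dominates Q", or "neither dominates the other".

Q weakly dominates P

Compare Q to P across every action of Player 1: U: 9>8, M: 2=2, D: 3>1.
Q is at least as good everywhere and strictly better somewhere (tied only at M), so Q weakly but not strictly dominates P.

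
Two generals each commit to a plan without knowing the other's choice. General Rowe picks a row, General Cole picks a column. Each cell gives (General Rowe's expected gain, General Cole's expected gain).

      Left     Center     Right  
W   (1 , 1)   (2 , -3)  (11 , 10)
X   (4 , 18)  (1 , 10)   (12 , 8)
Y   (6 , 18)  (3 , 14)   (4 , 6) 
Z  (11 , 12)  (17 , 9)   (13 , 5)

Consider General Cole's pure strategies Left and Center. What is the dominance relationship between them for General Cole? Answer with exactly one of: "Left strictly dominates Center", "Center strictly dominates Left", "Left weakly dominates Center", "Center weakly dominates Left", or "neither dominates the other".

Left strictly dominates Center

Left's payoffs vs Center's, by General Rowe's action — W: 1>-3, X: 18>10, Y: 18>14, Z: 12>9.
Left gives a strictly higher payoff against each choice by General Rowe, so Left strictly dominates Center.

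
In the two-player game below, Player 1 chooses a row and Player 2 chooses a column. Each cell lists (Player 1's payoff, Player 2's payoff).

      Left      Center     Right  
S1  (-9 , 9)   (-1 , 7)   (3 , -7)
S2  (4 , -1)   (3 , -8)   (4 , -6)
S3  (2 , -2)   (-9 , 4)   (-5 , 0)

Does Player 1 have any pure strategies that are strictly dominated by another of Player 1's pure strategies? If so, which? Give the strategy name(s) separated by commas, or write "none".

S2 strictly dominates S1 — Left: 4>-9, Center: 3>-1, Right: 4>3.
Nothing dominates S2: S1 at Left (4>-9); S3 at Left (4>2).
S3: dominated, since S2 does at least as well everywhere (Left: 4>2, Center: 3>-9, Right: 4>-5).

S1, S3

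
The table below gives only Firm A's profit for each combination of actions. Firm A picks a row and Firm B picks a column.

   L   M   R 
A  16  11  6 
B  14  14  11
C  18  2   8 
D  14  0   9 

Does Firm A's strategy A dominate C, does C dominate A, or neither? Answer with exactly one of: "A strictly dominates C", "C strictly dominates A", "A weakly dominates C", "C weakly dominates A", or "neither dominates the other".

neither dominates the other

A's payoffs vs C's, by Firm B's action — L: 16<18, M: 11>2, R: 6<8.
A does better at M but worse at L, R; neither strategy dominates the other.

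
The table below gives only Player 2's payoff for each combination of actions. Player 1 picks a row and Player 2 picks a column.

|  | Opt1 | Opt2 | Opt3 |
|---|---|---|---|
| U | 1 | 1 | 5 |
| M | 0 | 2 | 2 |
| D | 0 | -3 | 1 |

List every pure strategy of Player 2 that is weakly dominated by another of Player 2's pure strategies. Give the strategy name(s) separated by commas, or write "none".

Opt1: dominated, since Opt3 does at least as well everywhere (U: 5>1, M: 2>0, D: 1>0).
Opt2: dominated, since Opt3 does at least as well everywhere (U: 5>1, M: 2=2, D: 1>-3).
Nothing dominates Opt3: Opt1 at U (5>1); Opt2 at U (5>1).

Opt1, Opt2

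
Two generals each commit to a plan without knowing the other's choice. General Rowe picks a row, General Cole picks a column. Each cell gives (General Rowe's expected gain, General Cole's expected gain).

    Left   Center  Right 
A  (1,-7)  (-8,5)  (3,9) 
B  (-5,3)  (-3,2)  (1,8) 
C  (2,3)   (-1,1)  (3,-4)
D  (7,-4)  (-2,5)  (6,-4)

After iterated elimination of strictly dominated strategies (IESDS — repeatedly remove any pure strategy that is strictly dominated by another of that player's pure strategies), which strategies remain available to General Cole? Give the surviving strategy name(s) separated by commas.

For General Rowe, D strictly dominates A on the remaining columns (Left: 7>1, Center: -2>-8, Right: 6>3); eliminate A.
General Rowe's strategy B is strictly dominated by C (Left: 2>-5, Center: -1>-3, Right: 3>1) and is removed.
General Cole's strategy Right is strictly dominated by Center (C: 1>-4, D: 5>-4) and is removed.
Among the remaining strategies, none is strictly dominated by another pure strategy of the same player, so the elimination stops.
Surviving strategies — General Rowe: {C, D}; General Cole: {Left, Center}.

Left, Center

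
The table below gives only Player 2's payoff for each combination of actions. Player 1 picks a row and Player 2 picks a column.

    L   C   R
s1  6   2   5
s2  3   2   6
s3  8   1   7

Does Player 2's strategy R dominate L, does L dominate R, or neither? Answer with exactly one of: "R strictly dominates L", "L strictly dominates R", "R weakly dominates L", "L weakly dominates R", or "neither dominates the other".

neither dominates the other

Compare R to L across each choice by Player 1: s1: 5<6, s2: 6>3, s3: 7<8.
R does better at s2 but worse at s1, s3; neither strategy dominates the other.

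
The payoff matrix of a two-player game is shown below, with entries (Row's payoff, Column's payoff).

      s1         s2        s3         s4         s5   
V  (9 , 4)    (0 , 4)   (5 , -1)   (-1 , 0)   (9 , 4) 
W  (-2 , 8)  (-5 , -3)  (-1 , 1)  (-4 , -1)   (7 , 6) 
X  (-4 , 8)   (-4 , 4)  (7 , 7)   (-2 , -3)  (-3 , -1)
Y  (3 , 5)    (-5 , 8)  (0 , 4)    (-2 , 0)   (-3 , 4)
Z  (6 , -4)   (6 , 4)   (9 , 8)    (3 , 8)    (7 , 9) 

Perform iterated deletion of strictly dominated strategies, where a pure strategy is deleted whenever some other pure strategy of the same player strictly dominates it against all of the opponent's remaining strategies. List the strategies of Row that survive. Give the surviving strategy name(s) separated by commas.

V, Z

For Row, V strictly dominates W on the remaining columns (s1: 9>-2, s2: 0>-5, s3: 5>-1, s4: -1>-4, s5: 9>7); eliminate W.
For Row, Z strictly dominates X on the remaining columns (s1: 6>-4, s2: 6>-4, s3: 9>7, s4: 3>-2, s5: 7>-3); eliminate X.
Row Y is eliminated: V beats it against every remaining column (s1: 9>3, s2: 0>-5, s3: 5>0, s4: -1>-2, s5: 9>-3).
For Column, s5 strictly dominates s3 on the remaining rows (V: 4>-1, Z: 9>8); eliminate s3.
For Column, s5 strictly dominates s4 on the remaining rows (V: 4>0, Z: 9>8); eliminate s4.
Among the remaining strategies, none is strictly dominated by another pure strategy of the same player, so the elimination stops.
Surviving strategies — Row: {V, Z}; Column: {s1, s2, s5}.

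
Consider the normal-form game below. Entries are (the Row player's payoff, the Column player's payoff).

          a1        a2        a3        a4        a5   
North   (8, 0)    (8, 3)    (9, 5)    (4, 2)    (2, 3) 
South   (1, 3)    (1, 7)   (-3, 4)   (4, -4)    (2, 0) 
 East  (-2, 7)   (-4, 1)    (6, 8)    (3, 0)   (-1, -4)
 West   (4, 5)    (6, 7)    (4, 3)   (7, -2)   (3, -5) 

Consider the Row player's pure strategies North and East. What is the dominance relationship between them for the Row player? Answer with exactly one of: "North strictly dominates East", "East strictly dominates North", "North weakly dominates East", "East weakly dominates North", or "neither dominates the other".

North strictly dominates East

Compare North to East across each opponent action: a1: 8>-2, a2: 8>-4, a3: 9>6, a4: 4>3, a5: 2>-1.
North gives a strictly higher payoff against each opponent action, so North strictly dominates East.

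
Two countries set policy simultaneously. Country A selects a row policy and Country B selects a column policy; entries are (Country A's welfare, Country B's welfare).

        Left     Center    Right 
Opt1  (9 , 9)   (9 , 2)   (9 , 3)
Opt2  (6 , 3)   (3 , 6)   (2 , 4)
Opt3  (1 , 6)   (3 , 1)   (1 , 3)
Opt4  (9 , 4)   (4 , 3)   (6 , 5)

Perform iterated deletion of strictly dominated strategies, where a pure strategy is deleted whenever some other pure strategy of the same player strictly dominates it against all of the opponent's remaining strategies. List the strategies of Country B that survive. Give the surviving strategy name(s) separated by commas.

For Country A, Opt1 strictly dominates Opt2 on the remaining columns (Left: 9>6, Center: 9>3, Right: 9>2); eliminate Opt2.
Country A's strategy Opt3 is strictly dominated by Opt1 (Left: 9>1, Center: 9>3, Right: 9>1) and is removed.
Column Center is eliminated: Left beats it against every remaining row (Opt1: 9>2, Opt4: 4>3).
Among the remaining strategies, none is strictly dominated by another pure strategy of the same player, so the elimination stops.
Surviving strategies — Country A: {Opt1, Opt4}; Country B: {Left, Right}.

Left, Right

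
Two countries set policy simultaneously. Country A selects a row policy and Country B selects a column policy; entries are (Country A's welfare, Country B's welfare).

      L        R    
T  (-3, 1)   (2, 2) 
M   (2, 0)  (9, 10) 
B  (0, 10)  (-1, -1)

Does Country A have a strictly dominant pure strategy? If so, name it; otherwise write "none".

M

M vs T: L: 2>-3, R: 9>2.
M vs B: L: 2>0, R: 9>-1.
M strictly beats every other strategy against every opponent action, so it is strictly dominant.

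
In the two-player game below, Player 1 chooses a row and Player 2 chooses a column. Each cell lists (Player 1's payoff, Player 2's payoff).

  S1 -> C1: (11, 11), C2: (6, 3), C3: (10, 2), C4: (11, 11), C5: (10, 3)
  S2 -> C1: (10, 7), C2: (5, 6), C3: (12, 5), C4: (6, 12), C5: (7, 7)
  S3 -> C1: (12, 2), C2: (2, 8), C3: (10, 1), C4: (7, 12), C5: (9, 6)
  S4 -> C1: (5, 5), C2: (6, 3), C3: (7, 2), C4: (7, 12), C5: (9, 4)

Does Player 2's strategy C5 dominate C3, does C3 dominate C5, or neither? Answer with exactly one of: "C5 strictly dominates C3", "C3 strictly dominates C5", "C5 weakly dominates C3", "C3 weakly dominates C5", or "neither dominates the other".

C5 strictly dominates C3

Compare C5 to C3 across each choice by Player 1: S1: 3>2, S2: 7>5, S3: 6>1, S4: 4>2.
Every comparison favours C5, so C5 strictly dominates C3.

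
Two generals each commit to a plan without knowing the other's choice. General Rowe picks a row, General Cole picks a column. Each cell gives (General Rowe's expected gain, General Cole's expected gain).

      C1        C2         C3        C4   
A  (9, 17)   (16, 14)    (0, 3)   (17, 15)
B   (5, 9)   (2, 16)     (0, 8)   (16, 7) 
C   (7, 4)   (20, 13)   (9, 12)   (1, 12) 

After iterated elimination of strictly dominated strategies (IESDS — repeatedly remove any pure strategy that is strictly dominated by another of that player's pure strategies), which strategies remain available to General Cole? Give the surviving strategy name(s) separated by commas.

C1, C2, C4

For General Cole, C2 strictly dominates C3 on the remaining rows (A: 14>3, B: 16>8, C: 13>12); eliminate C3.
General Rowe's strategy B is strictly dominated by A (C1: 9>5, C2: 16>2, C4: 17>16) and is removed.
Among the remaining strategies, none is strictly dominated by another pure strategy of the same player, so the elimination stops.
Surviving strategies — General Rowe: {A, C}; General Cole: {C1, C2, C4}.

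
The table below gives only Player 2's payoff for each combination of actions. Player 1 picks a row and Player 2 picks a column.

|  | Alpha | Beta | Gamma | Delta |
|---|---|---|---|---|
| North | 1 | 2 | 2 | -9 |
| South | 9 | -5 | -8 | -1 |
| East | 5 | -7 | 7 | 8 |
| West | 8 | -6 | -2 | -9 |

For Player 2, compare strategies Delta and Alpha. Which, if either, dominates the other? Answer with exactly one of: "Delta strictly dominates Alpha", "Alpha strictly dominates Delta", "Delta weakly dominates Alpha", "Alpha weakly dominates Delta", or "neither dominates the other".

neither dominates the other

Compare Delta to Alpha across each opponent action: North: -9<1, South: -1<9, East: 8>5, West: -9<8.
Delta does better at East but worse at North, South, West; neither strategy dominates the other.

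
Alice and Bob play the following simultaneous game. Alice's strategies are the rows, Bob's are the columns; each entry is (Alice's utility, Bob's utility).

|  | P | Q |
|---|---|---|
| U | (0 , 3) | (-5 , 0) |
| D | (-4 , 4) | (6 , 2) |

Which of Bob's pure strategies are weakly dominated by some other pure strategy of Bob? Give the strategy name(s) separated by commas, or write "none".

Q

P: no other strategy beats it everywhere (Q at U (3>0)).
P weakly dominates Q — U: 3>0, D: 4>2.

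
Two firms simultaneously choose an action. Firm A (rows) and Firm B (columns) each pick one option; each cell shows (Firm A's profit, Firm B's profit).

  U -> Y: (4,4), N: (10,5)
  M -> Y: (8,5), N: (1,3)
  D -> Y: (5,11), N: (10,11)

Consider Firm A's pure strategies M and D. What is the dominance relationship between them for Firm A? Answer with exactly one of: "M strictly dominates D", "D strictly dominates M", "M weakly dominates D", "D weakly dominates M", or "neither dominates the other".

neither dominates the other

Compare M to D across each opponent action: Y: 8>5, N: 1<10.
M does better at Y but worse at N; neither strategy dominates the other.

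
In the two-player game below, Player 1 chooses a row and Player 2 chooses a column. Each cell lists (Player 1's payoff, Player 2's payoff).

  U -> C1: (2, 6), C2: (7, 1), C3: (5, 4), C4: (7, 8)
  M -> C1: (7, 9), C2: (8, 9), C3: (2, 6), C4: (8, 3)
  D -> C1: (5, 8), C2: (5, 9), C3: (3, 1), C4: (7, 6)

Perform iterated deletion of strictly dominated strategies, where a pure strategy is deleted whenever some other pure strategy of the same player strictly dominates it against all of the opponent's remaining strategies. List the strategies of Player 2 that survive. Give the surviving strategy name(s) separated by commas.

C1, C2

Column C3 is eliminated: C1 beats it against every remaining row (U: 6>4, M: 9>6, D: 8>1).
Row U is eliminated: M beats it against every remaining column (C1: 7>2, C2: 8>7, C4: 8>7).
For Player 1, M strictly dominates D on the remaining columns (C1: 7>5, C2: 8>5, C4: 8>7); eliminate D.
For Player 2, C1 strictly dominates C4 on the remaining rows (M: 9>3); eliminate C4.
Among the remaining strategies, none is strictly dominated by another pure strategy of the same player, so the elimination stops.
Surviving strategies — Player 1: {M}; Player 2: {C1, C2}.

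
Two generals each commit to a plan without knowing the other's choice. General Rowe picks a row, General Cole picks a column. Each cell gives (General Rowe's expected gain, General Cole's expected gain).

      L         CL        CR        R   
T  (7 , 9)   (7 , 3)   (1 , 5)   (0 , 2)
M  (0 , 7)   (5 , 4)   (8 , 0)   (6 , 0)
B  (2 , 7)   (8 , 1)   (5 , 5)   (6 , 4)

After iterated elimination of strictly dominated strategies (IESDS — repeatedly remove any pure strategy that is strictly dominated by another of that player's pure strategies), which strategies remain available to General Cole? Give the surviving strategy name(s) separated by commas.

L

Column CL is eliminated: L beats it against every remaining row (T: 9>3, M: 7>4, B: 7>1).
Column CR is eliminated: L beats it against every remaining row (T: 9>5, M: 7>0, B: 7>5).
For General Cole, L strictly dominates R on the remaining rows (T: 9>2, M: 7>0, B: 7>4); eliminate R.
General Rowe's strategy M is strictly dominated by T (L: 7>0) and is removed.
General Rowe's strategy B is strictly dominated by T (L: 7>2) and is removed.
Among the remaining strategies, none is strictly dominated by another pure strategy of the same player, so the elimination stops.
Surviving strategies — General Rowe: {T}; General Cole: {L}.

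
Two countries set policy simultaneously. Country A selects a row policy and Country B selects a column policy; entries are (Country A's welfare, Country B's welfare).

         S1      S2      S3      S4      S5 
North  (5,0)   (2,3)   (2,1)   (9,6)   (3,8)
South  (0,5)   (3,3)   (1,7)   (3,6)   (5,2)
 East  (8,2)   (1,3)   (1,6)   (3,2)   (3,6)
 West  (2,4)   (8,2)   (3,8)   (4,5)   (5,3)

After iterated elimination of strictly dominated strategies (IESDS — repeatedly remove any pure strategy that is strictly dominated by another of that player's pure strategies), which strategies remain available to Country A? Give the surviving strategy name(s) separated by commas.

Country B's strategy S1 is strictly dominated by S3 (North: 1>0, South: 7>5, East: 6>2, West: 8>4) and is removed.
For Country A, West strictly dominates East on the remaining columns (S2: 8>1, S3: 3>1, S4: 4>3, S5: 5>3); eliminate East.
Country B's strategy S2 is strictly dominated by S4 (North: 6>3, South: 6>3, West: 5>2) and is removed.
Among the remaining strategies, none is strictly dominated by another pure strategy of the same player, so the elimination stops.
Surviving strategies — Country A: {North, South, West}; Country B: {S3, S4, S5}.

North, South, West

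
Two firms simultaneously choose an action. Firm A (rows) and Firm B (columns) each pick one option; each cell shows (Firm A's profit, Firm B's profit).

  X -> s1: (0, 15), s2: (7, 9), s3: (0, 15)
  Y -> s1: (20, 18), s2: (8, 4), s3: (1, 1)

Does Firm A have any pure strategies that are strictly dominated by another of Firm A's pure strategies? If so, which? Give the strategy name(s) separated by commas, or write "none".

X

X is strictly dominated by Y (s1: 20>0, s2: 8>7, s3: 1>0).
Y is not dominated — it holds its own against X at s1 (20>0).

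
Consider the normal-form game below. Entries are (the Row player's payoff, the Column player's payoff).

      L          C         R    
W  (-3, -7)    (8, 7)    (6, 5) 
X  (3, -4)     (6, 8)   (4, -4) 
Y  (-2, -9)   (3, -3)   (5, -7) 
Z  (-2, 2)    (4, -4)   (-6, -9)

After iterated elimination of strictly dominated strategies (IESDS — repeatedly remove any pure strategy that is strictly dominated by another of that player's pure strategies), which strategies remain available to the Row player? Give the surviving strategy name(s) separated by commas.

W

For the Row player, X strictly dominates Z on the remaining columns (L: 3>-2, C: 6>4, R: 4>-6); eliminate Z.
The Column player's strategy L is strictly dominated by C (W: 7>-7, X: 8>-4, Y: -3>-9) and is removed.
Row X is eliminated: W beats it against every remaining column (C: 8>6, R: 6>4).
Row Y is eliminated: W beats it against every remaining column (C: 8>3, R: 6>5).
Column R is eliminated: C beats it against every remaining row (W: 7>5).
Among the remaining strategies, none is strictly dominated by another pure strategy of the same player, so the elimination stops.
Surviving strategies — the Row player: {W}; the Column player: {C}.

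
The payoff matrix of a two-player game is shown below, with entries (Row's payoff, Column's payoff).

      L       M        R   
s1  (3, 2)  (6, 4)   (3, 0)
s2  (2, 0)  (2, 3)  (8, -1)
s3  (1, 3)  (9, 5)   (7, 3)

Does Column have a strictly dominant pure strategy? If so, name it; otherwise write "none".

M

M vs L: s1: 4>2, s2: 3>0, s3: 5>3.
M vs R: s1: 4>0, s2: 3>-1, s3: 5>3.
M strictly beats every other strategy against every opponent action, so it is strictly dominant.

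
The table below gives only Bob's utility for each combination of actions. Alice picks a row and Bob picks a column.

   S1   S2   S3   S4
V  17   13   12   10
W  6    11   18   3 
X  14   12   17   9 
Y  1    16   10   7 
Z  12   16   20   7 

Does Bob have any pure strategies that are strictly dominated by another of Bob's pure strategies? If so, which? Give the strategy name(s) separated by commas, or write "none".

S1: no other strategy beats it everywhere (S2 at V (17>13); S3 at V (17>12); S4 at V (17>10)).
S2 is not dominated — it holds its own against S1 at W (11>6); S3 at V (13>12); S4 at V (13>10).
S3 is not dominated — it holds its own against S1 at W (18>6); S2 at W (18>11); S4 at V (12>10).
S4: dominated, since S2 does at least as well everywhere (V: 13>10, W: 11>3, X: 12>9, Y: 16>7, Z: 16>7).

S4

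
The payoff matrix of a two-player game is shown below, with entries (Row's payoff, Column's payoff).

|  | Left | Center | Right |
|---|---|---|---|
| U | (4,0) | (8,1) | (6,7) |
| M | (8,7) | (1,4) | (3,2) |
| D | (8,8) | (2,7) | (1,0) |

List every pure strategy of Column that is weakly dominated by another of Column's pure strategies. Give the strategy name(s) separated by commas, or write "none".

Left: no other strategy beats it everywhere (Center at M (7>4); Right at M (7>2)).
Center: no other strategy beats it everywhere (Left at U (1>0); Right at M (4>2)).
Right is not dominated — it holds its own against Left at U (7>0); Center at U (7>1).

none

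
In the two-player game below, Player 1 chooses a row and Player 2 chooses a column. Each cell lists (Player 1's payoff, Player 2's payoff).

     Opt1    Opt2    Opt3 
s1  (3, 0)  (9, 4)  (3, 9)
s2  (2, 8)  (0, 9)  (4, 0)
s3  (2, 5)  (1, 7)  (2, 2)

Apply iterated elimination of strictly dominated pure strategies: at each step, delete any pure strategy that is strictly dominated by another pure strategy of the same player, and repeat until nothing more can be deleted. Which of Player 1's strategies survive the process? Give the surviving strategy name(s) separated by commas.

s1, s2

Row s3 is eliminated: s1 beats it against every remaining column (Opt1: 3>2, Opt2: 9>1, Opt3: 3>2).
Column Opt1 is eliminated: Opt2 beats it against every remaining row (s1: 4>0, s2: 9>8).
Among the remaining strategies, none is strictly dominated by another pure strategy of the same player, so the elimination stops.
Surviving strategies — Player 1: {s1, s2}; Player 2: {Opt2, Opt3}.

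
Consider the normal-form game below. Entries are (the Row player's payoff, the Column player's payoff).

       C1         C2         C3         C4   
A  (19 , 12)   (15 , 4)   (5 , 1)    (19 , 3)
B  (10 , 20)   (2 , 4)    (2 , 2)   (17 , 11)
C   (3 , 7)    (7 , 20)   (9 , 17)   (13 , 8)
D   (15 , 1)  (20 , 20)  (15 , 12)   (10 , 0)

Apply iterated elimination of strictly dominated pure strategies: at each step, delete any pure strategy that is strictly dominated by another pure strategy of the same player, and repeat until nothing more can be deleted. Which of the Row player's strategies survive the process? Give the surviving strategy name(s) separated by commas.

A, D

For the Row player, A strictly dominates B on the remaining columns (C1: 19>10, C2: 15>2, C3: 5>2, C4: 19>17); eliminate B.
The Column player's strategy C3 is strictly dominated by C2 (A: 4>1, C: 20>17, D: 20>12) and is removed.
For the Row player, A strictly dominates C on the remaining columns (C1: 19>3, C2: 15>7, C4: 19>13); eliminate C.
For the Column player, C1 strictly dominates C4 on the remaining rows (A: 12>3, D: 1>0); eliminate C4.
Among the remaining strategies, none is strictly dominated by another pure strategy of the same player, so the elimination stops.
Surviving strategies — the Row player: {A, D}; the Column player: {C1, C2}.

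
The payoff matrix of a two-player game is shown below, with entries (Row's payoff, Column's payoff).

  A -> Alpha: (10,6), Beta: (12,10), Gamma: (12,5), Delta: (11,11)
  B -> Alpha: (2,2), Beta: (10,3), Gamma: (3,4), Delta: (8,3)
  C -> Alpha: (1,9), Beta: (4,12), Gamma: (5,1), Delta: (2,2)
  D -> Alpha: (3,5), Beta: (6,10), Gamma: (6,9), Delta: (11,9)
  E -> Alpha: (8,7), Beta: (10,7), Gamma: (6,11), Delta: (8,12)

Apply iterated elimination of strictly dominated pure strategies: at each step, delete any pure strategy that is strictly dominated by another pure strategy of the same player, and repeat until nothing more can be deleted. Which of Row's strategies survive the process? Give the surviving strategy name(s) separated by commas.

A, D

Row B is eliminated: A beats it against every remaining column (Alpha: 10>2, Beta: 12>10, Gamma: 12>3, Delta: 11>8).
Row's strategy C is strictly dominated by A (Alpha: 10>1, Beta: 12>4, Gamma: 12>5, Delta: 11>2) and is removed.
For Row, A strictly dominates E on the remaining columns (Alpha: 10>8, Beta: 12>10, Gamma: 12>6, Delta: 11>8); eliminate E.
Column Alpha is eliminated: Beta beats it against every remaining row (A: 10>6, D: 10>5).
For Column, Beta strictly dominates Gamma on the remaining rows (A: 10>5, D: 10>9); eliminate Gamma.
Among the remaining strategies, none is strictly dominated by another pure strategy of the same player, so the elimination stops.
Surviving strategies — Row: {A, D}; Column: {Beta, Delta}.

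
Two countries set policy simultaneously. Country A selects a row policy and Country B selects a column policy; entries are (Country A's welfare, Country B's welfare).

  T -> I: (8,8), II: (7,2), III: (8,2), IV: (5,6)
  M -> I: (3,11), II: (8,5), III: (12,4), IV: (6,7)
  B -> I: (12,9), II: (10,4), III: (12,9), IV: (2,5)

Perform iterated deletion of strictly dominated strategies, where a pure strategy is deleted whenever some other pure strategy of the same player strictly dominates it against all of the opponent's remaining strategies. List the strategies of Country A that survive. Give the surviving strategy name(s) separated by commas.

Country B's strategy II is strictly dominated by I (T: 8>2, M: 11>5, B: 9>4) and is removed.
For Country B, I strictly dominates IV on the remaining rows (T: 8>6, M: 11>7, B: 9>5); eliminate IV.
Row T is eliminated: B beats it against every remaining column (I: 12>8, III: 12>8).
Among the remaining strategies, none is strictly dominated by another pure strategy of the same player, so the elimination stops.
Surviving strategies — Country A: {M, B}; Country B: {I, III}.

M, B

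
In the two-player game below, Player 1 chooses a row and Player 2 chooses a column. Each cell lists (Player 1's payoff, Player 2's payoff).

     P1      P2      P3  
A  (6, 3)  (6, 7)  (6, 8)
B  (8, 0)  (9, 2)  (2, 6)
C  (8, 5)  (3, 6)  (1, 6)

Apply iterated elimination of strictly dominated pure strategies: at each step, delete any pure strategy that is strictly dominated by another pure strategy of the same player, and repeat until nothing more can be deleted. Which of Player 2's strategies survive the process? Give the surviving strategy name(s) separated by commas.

For Player 2, P2 strictly dominates P1 on the remaining rows (A: 7>3, B: 2>0, C: 6>5); eliminate P1.
Row C is eliminated: A beats it against every remaining column (P2: 6>3, P3: 6>1).
For Player 2, P3 strictly dominates P2 on the remaining rows (A: 8>7, B: 6>2); eliminate P2.
For Player 1, A strictly dominates B on the remaining columns (P3: 6>2); eliminate B.
Among the remaining strategies, none is strictly dominated by another pure strategy of the same player, so the elimination stops.
Surviving strategies — Player 1: {A}; Player 2: {P3}.

P3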